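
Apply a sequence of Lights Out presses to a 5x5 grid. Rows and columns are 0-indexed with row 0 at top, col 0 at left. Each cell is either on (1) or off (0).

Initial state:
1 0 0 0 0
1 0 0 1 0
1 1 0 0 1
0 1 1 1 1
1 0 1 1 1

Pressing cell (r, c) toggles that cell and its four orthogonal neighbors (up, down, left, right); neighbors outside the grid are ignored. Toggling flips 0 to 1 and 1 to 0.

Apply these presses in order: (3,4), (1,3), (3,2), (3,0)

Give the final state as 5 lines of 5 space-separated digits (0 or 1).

After press 1 at (3,4):
1 0 0 0 0
1 0 0 1 0
1 1 0 0 0
0 1 1 0 0
1 0 1 1 0

After press 2 at (1,3):
1 0 0 1 0
1 0 1 0 1
1 1 0 1 0
0 1 1 0 0
1 0 1 1 0

After press 3 at (3,2):
1 0 0 1 0
1 0 1 0 1
1 1 1 1 0
0 0 0 1 0
1 0 0 1 0

After press 4 at (3,0):
1 0 0 1 0
1 0 1 0 1
0 1 1 1 0
1 1 0 1 0
0 0 0 1 0

Answer: 1 0 0 1 0
1 0 1 0 1
0 1 1 1 0
1 1 0 1 0
0 0 0 1 0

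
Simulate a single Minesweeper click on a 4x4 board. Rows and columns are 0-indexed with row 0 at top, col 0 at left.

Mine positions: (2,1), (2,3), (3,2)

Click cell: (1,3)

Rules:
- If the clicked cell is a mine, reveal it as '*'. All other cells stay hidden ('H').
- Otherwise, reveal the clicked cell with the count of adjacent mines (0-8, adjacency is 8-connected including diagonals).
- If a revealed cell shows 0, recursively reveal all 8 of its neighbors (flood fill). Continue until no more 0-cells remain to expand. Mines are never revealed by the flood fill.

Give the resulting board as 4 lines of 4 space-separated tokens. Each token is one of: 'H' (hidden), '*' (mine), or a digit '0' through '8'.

H H H H
H H H 1
H H H H
H H H H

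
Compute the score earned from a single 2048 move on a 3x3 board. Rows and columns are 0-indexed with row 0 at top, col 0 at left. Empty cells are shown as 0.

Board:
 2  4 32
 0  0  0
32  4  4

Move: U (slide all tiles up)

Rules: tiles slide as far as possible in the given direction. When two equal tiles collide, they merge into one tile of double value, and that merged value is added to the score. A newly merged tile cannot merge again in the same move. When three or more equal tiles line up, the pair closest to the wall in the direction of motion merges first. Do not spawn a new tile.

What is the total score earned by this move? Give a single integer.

Slide up:
col 0: [2, 0, 32] -> [2, 32, 0]  score +0 (running 0)
col 1: [4, 0, 4] -> [8, 0, 0]  score +8 (running 8)
col 2: [32, 0, 4] -> [32, 4, 0]  score +0 (running 8)
Board after move:
 2  8 32
32  0  4
 0  0  0

Answer: 8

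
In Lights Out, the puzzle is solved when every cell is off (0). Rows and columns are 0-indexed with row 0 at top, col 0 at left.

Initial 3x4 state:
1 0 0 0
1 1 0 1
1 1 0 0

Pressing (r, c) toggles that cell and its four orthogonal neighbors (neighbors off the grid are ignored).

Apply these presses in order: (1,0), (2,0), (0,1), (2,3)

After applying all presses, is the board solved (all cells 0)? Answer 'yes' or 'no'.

After press 1 at (1,0):
0 0 0 0
0 0 0 1
0 1 0 0

After press 2 at (2,0):
0 0 0 0
1 0 0 1
1 0 0 0

After press 3 at (0,1):
1 1 1 0
1 1 0 1
1 0 0 0

After press 4 at (2,3):
1 1 1 0
1 1 0 0
1 0 1 1

Lights still on: 8

Answer: no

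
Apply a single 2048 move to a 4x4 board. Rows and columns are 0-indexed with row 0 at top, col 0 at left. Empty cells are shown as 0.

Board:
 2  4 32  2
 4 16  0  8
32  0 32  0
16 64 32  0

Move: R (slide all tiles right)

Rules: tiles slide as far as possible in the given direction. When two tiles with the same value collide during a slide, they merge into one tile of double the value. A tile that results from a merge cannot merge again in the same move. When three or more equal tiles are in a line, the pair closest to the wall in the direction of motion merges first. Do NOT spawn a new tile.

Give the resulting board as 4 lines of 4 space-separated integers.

Slide right:
row 0: [2, 4, 32, 2] -> [2, 4, 32, 2]
row 1: [4, 16, 0, 8] -> [0, 4, 16, 8]
row 2: [32, 0, 32, 0] -> [0, 0, 0, 64]
row 3: [16, 64, 32, 0] -> [0, 16, 64, 32]

Answer:  2  4 32  2
 0  4 16  8
 0  0  0 64
 0 16 64 32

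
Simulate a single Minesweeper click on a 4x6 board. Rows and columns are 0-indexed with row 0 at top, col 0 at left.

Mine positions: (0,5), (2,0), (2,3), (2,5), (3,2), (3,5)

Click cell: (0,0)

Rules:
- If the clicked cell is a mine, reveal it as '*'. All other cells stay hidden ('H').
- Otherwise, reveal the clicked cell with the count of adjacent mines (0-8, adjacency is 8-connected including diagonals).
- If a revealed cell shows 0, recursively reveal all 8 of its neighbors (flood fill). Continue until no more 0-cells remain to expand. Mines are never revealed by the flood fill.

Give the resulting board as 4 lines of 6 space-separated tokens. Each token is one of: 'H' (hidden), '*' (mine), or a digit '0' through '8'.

0 0 0 0 1 H
1 1 1 1 3 H
H H H H H H
H H H H H H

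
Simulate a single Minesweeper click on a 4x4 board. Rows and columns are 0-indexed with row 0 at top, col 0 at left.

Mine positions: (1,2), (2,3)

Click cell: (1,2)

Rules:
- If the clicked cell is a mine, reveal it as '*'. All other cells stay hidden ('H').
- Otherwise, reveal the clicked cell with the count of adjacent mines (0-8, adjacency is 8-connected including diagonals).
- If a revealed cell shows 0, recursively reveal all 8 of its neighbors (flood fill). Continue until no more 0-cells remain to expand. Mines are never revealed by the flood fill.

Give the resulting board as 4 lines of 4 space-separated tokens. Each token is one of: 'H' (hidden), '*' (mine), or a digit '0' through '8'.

H H H H
H H * H
H H H H
H H H H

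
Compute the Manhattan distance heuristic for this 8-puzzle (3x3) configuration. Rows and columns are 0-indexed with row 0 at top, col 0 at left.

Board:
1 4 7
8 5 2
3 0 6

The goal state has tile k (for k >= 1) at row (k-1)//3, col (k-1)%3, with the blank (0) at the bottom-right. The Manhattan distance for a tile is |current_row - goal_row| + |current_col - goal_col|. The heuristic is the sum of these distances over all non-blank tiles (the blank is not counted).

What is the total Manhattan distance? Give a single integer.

Answer: 15

Derivation:
Tile 1: at (0,0), goal (0,0), distance |0-0|+|0-0| = 0
Tile 4: at (0,1), goal (1,0), distance |0-1|+|1-0| = 2
Tile 7: at (0,2), goal (2,0), distance |0-2|+|2-0| = 4
Tile 8: at (1,0), goal (2,1), distance |1-2|+|0-1| = 2
Tile 5: at (1,1), goal (1,1), distance |1-1|+|1-1| = 0
Tile 2: at (1,2), goal (0,1), distance |1-0|+|2-1| = 2
Tile 3: at (2,0), goal (0,2), distance |2-0|+|0-2| = 4
Tile 6: at (2,2), goal (1,2), distance |2-1|+|2-2| = 1
Sum: 0 + 2 + 4 + 2 + 0 + 2 + 4 + 1 = 15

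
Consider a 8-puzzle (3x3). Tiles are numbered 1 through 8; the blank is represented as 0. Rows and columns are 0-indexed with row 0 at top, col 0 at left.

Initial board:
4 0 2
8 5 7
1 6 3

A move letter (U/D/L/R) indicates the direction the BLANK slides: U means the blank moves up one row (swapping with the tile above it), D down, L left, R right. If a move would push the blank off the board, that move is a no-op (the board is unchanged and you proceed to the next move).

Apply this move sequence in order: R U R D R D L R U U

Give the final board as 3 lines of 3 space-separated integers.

Answer: 4 2 0
8 5 7
1 6 3

Derivation:
After move 1 (R):
4 2 0
8 5 7
1 6 3

After move 2 (U):
4 2 0
8 5 7
1 6 3

After move 3 (R):
4 2 0
8 5 7
1 6 3

After move 4 (D):
4 2 7
8 5 0
1 6 3

After move 5 (R):
4 2 7
8 5 0
1 6 3

After move 6 (D):
4 2 7
8 5 3
1 6 0

After move 7 (L):
4 2 7
8 5 3
1 0 6

After move 8 (R):
4 2 7
8 5 3
1 6 0

After move 9 (U):
4 2 7
8 5 0
1 6 3

After move 10 (U):
4 2 0
8 5 7
1 6 3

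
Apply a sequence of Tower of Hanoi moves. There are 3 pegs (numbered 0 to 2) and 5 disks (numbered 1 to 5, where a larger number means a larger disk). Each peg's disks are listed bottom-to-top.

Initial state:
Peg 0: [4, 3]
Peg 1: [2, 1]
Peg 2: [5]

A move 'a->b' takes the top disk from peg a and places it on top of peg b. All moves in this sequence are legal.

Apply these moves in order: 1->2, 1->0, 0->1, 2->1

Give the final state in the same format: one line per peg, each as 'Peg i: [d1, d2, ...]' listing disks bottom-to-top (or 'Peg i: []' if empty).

After move 1 (1->2):
Peg 0: [4, 3]
Peg 1: [2]
Peg 2: [5, 1]

After move 2 (1->0):
Peg 0: [4, 3, 2]
Peg 1: []
Peg 2: [5, 1]

After move 3 (0->1):
Peg 0: [4, 3]
Peg 1: [2]
Peg 2: [5, 1]

After move 4 (2->1):
Peg 0: [4, 3]
Peg 1: [2, 1]
Peg 2: [5]

Answer: Peg 0: [4, 3]
Peg 1: [2, 1]
Peg 2: [5]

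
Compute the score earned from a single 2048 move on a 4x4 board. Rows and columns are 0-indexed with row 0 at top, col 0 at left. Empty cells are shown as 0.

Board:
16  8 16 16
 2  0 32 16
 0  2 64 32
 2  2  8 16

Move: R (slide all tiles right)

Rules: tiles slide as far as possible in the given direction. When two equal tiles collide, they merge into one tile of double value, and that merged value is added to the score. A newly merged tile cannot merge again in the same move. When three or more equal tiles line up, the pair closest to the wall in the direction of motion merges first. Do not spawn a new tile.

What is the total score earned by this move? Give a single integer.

Answer: 36

Derivation:
Slide right:
row 0: [16, 8, 16, 16] -> [0, 16, 8, 32]  score +32 (running 32)
row 1: [2, 0, 32, 16] -> [0, 2, 32, 16]  score +0 (running 32)
row 2: [0, 2, 64, 32] -> [0, 2, 64, 32]  score +0 (running 32)
row 3: [2, 2, 8, 16] -> [0, 4, 8, 16]  score +4 (running 36)
Board after move:
 0 16  8 32
 0  2 32 16
 0  2 64 32
 0  4  8 16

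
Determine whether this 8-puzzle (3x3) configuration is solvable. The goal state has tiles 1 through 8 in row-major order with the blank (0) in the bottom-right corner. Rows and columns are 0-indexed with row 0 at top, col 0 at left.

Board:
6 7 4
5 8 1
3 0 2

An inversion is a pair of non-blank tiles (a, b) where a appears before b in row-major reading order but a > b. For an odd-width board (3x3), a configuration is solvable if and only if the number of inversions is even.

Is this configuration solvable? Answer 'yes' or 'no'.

Inversions (pairs i<j in row-major order where tile[i] > tile[j] > 0): 20
20 is even, so the puzzle is solvable.

Answer: yes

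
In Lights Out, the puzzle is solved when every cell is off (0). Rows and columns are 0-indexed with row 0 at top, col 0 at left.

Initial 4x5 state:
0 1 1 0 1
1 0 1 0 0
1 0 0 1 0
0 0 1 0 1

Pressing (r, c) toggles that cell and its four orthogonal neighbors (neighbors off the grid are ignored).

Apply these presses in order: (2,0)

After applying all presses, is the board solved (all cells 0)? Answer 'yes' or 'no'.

After press 1 at (2,0):
0 1 1 0 1
0 0 1 0 0
0 1 0 1 0
1 0 1 0 1

Lights still on: 9

Answer: no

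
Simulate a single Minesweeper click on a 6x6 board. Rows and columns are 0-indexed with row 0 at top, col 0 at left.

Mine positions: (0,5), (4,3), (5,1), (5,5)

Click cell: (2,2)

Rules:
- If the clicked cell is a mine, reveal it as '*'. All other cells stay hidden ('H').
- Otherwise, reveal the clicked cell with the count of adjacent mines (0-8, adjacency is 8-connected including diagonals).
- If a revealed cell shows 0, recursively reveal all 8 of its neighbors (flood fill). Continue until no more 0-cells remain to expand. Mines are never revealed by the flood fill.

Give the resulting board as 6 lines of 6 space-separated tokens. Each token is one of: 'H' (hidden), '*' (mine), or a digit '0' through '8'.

0 0 0 0 1 H
0 0 0 0 1 1
0 0 0 0 0 0
0 0 1 1 1 0
1 1 2 H 2 1
H H H H H H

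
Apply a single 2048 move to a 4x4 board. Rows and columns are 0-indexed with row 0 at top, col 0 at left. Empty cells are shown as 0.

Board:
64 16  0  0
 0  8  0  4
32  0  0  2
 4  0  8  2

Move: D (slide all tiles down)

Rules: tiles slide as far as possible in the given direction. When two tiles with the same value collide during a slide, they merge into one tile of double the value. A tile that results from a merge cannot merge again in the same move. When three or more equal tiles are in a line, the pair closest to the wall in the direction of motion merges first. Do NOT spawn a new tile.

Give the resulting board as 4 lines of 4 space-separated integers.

Answer:  0  0  0  0
64  0  0  0
32 16  0  4
 4  8  8  4

Derivation:
Slide down:
col 0: [64, 0, 32, 4] -> [0, 64, 32, 4]
col 1: [16, 8, 0, 0] -> [0, 0, 16, 8]
col 2: [0, 0, 0, 8] -> [0, 0, 0, 8]
col 3: [0, 4, 2, 2] -> [0, 0, 4, 4]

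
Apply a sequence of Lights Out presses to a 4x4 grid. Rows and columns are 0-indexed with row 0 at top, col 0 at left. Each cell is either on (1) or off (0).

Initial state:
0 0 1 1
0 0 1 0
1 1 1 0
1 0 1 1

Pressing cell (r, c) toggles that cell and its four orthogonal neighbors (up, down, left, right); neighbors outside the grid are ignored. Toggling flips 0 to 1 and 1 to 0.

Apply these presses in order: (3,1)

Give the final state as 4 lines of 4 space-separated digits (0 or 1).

Answer: 0 0 1 1
0 0 1 0
1 0 1 0
0 1 0 1

Derivation:
After press 1 at (3,1):
0 0 1 1
0 0 1 0
1 0 1 0
0 1 0 1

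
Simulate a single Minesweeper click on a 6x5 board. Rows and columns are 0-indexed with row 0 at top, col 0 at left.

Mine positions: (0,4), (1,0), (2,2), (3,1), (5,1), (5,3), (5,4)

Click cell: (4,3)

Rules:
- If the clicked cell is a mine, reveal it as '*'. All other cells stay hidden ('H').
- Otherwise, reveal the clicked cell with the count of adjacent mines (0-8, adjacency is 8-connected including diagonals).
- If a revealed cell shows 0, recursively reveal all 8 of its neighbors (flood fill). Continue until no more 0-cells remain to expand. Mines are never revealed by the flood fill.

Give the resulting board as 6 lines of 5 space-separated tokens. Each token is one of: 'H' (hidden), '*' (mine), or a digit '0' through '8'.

H H H H H
H H H H H
H H H H H
H H H H H
H H H 2 H
H H H H H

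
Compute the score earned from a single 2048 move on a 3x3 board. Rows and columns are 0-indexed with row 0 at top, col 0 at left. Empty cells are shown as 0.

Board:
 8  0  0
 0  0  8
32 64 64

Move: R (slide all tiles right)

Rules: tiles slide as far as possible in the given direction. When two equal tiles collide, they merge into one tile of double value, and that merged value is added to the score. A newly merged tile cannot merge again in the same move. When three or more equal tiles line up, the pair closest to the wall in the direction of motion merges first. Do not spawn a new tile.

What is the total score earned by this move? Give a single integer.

Slide right:
row 0: [8, 0, 0] -> [0, 0, 8]  score +0 (running 0)
row 1: [0, 0, 8] -> [0, 0, 8]  score +0 (running 0)
row 2: [32, 64, 64] -> [0, 32, 128]  score +128 (running 128)
Board after move:
  0   0   8
  0   0   8
  0  32 128

Answer: 128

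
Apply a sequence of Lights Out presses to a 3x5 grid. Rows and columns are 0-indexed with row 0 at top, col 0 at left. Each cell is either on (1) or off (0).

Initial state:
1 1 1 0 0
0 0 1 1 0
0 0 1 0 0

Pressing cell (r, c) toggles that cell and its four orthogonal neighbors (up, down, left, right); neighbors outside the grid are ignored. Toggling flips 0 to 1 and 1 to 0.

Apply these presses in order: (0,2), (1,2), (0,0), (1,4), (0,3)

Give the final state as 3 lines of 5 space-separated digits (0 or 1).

Answer: 0 1 0 0 0
1 1 1 0 1
0 0 0 0 1

Derivation:
After press 1 at (0,2):
1 0 0 1 0
0 0 0 1 0
0 0 1 0 0

After press 2 at (1,2):
1 0 1 1 0
0 1 1 0 0
0 0 0 0 0

After press 3 at (0,0):
0 1 1 1 0
1 1 1 0 0
0 0 0 0 0

After press 4 at (1,4):
0 1 1 1 1
1 1 1 1 1
0 0 0 0 1

After press 5 at (0,3):
0 1 0 0 0
1 1 1 0 1
0 0 0 0 1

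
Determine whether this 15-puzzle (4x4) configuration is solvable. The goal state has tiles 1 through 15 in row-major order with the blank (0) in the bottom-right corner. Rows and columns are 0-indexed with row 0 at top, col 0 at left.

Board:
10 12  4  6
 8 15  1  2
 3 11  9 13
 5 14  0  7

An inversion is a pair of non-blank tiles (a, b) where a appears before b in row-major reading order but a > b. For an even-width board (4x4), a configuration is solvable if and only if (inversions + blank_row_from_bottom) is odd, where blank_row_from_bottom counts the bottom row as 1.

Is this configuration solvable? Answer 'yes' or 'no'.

Answer: yes

Derivation:
Inversions: 48
Blank is in row 3 (0-indexed from top), which is row 1 counting from the bottom (bottom = 1).
48 + 1 = 49, which is odd, so the puzzle is solvable.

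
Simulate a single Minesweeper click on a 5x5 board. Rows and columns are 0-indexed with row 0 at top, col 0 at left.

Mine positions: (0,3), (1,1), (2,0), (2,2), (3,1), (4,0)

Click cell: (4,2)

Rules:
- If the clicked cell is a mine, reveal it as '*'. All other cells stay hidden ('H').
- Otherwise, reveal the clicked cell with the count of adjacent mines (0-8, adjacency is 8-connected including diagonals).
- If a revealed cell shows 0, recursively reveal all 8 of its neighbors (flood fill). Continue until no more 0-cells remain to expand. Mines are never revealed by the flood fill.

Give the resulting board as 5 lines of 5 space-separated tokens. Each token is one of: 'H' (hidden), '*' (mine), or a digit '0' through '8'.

H H H H H
H H H H H
H H H H H
H H H H H
H H 1 H H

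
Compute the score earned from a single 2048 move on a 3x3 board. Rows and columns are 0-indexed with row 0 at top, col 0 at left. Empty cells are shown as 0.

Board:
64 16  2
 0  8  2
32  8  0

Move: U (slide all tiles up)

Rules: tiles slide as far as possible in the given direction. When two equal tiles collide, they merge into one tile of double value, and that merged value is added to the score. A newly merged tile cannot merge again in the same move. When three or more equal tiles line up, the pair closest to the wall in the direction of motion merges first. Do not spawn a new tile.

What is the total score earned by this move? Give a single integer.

Answer: 20

Derivation:
Slide up:
col 0: [64, 0, 32] -> [64, 32, 0]  score +0 (running 0)
col 1: [16, 8, 8] -> [16, 16, 0]  score +16 (running 16)
col 2: [2, 2, 0] -> [4, 0, 0]  score +4 (running 20)
Board after move:
64 16  4
32 16  0
 0  0  0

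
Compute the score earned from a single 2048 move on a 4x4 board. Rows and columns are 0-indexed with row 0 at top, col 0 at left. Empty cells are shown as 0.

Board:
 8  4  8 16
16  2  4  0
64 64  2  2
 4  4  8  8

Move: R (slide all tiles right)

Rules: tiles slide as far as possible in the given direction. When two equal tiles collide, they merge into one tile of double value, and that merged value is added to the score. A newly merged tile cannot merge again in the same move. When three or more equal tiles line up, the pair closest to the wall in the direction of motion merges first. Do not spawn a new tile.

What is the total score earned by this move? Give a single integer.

Slide right:
row 0: [8, 4, 8, 16] -> [8, 4, 8, 16]  score +0 (running 0)
row 1: [16, 2, 4, 0] -> [0, 16, 2, 4]  score +0 (running 0)
row 2: [64, 64, 2, 2] -> [0, 0, 128, 4]  score +132 (running 132)
row 3: [4, 4, 8, 8] -> [0, 0, 8, 16]  score +24 (running 156)
Board after move:
  8   4   8  16
  0  16   2   4
  0   0 128   4
  0   0   8  16

Answer: 156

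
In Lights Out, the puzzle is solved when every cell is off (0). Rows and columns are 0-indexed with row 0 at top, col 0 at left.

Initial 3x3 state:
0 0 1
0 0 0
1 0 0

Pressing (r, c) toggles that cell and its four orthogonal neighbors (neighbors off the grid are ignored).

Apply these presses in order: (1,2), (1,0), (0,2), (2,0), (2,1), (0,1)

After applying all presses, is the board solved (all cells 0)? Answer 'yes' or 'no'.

Answer: yes

Derivation:
After press 1 at (1,2):
0 0 0
0 1 1
1 0 1

After press 2 at (1,0):
1 0 0
1 0 1
0 0 1

After press 3 at (0,2):
1 1 1
1 0 0
0 0 1

After press 4 at (2,0):
1 1 1
0 0 0
1 1 1

After press 5 at (2,1):
1 1 1
0 1 0
0 0 0

After press 6 at (0,1):
0 0 0
0 0 0
0 0 0

Lights still on: 0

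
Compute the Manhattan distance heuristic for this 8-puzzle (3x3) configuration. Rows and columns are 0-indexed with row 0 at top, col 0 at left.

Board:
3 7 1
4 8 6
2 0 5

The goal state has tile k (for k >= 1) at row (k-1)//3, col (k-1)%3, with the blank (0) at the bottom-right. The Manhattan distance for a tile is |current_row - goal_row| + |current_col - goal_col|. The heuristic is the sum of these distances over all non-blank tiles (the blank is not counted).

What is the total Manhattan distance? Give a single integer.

Answer: 13

Derivation:
Tile 3: at (0,0), goal (0,2), distance |0-0|+|0-2| = 2
Tile 7: at (0,1), goal (2,0), distance |0-2|+|1-0| = 3
Tile 1: at (0,2), goal (0,0), distance |0-0|+|2-0| = 2
Tile 4: at (1,0), goal (1,0), distance |1-1|+|0-0| = 0
Tile 8: at (1,1), goal (2,1), distance |1-2|+|1-1| = 1
Tile 6: at (1,2), goal (1,2), distance |1-1|+|2-2| = 0
Tile 2: at (2,0), goal (0,1), distance |2-0|+|0-1| = 3
Tile 5: at (2,2), goal (1,1), distance |2-1|+|2-1| = 2
Sum: 2 + 3 + 2 + 0 + 1 + 0 + 3 + 2 = 13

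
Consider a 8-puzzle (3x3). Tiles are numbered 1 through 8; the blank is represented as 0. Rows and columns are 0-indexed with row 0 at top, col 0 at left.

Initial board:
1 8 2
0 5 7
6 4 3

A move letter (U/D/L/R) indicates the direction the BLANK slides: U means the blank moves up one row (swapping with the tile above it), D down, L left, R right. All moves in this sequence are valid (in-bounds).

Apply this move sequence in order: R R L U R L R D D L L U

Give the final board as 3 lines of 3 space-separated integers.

Answer: 1 2 7
0 8 3
5 6 4

Derivation:
After move 1 (R):
1 8 2
5 0 7
6 4 3

After move 2 (R):
1 8 2
5 7 0
6 4 3

After move 3 (L):
1 8 2
5 0 7
6 4 3

After move 4 (U):
1 0 2
5 8 7
6 4 3

After move 5 (R):
1 2 0
5 8 7
6 4 3

After move 6 (L):
1 0 2
5 8 7
6 4 3

After move 7 (R):
1 2 0
5 8 7
6 4 3

After move 8 (D):
1 2 7
5 8 0
6 4 3

After move 9 (D):
1 2 7
5 8 3
6 4 0

After move 10 (L):
1 2 7
5 8 3
6 0 4

After move 11 (L):
1 2 7
5 8 3
0 6 4

After move 12 (U):
1 2 7
0 8 3
5 6 4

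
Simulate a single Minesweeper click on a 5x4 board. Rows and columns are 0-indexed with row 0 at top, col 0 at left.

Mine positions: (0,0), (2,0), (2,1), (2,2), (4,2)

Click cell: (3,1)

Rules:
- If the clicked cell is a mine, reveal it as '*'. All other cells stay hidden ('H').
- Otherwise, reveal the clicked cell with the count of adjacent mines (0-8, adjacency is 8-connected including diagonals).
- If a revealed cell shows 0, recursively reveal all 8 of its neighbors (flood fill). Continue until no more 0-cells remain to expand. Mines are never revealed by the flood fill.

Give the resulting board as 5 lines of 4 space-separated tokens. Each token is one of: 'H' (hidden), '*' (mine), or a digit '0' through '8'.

H H H H
H H H H
H H H H
H 4 H H
H H H H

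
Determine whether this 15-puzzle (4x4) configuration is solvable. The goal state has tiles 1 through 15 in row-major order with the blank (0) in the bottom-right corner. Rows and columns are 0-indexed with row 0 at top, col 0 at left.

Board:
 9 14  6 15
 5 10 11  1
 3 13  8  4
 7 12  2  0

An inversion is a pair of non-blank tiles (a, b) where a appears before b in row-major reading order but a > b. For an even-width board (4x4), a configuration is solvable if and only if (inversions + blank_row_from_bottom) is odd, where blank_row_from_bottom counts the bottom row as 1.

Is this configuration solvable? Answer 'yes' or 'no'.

Answer: yes

Derivation:
Inversions: 64
Blank is in row 3 (0-indexed from top), which is row 1 counting from the bottom (bottom = 1).
64 + 1 = 65, which is odd, so the puzzle is solvable.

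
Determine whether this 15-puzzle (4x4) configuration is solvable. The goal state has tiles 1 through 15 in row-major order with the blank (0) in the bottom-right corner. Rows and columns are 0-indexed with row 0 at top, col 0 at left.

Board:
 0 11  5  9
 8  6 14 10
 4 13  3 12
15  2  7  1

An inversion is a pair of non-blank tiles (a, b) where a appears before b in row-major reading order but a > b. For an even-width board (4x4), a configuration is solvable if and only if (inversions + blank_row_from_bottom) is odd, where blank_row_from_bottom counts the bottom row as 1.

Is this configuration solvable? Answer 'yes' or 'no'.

Inversions: 62
Blank is in row 0 (0-indexed from top), which is row 4 counting from the bottom (bottom = 1).
62 + 4 = 66, which is even, so the puzzle is not solvable.

Answer: no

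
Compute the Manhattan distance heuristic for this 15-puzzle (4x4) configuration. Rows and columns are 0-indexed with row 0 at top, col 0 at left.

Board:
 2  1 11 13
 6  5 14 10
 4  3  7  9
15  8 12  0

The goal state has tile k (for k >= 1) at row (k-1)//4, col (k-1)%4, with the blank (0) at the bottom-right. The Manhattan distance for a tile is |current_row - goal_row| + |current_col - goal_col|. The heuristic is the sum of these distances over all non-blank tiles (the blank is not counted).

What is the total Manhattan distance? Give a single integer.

Tile 2: (0,0)->(0,1) = 1
Tile 1: (0,1)->(0,0) = 1
Tile 11: (0,2)->(2,2) = 2
Tile 13: (0,3)->(3,0) = 6
Tile 6: (1,0)->(1,1) = 1
Tile 5: (1,1)->(1,0) = 1
Tile 14: (1,2)->(3,1) = 3
Tile 10: (1,3)->(2,1) = 3
Tile 4: (2,0)->(0,3) = 5
Tile 3: (2,1)->(0,2) = 3
Tile 7: (2,2)->(1,2) = 1
Tile 9: (2,3)->(2,0) = 3
Tile 15: (3,0)->(3,2) = 2
Tile 8: (3,1)->(1,3) = 4
Tile 12: (3,2)->(2,3) = 2
Sum: 1 + 1 + 2 + 6 + 1 + 1 + 3 + 3 + 5 + 3 + 1 + 3 + 2 + 4 + 2 = 38

Answer: 38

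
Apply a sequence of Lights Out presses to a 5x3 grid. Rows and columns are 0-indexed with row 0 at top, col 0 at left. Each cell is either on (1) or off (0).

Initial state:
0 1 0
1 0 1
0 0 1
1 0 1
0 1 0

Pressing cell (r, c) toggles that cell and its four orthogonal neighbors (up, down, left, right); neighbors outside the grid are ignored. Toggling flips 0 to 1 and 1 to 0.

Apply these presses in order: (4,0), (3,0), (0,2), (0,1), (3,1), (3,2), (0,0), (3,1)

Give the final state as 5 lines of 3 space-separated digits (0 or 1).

Answer: 0 0 0
0 1 0
1 0 0
1 0 0
0 0 1

Derivation:
After press 1 at (4,0):
0 1 0
1 0 1
0 0 1
0 0 1
1 0 0

After press 2 at (3,0):
0 1 0
1 0 1
1 0 1
1 1 1
0 0 0

After press 3 at (0,2):
0 0 1
1 0 0
1 0 1
1 1 1
0 0 0

After press 4 at (0,1):
1 1 0
1 1 0
1 0 1
1 1 1
0 0 0

After press 5 at (3,1):
1 1 0
1 1 0
1 1 1
0 0 0
0 1 0

After press 6 at (3,2):
1 1 0
1 1 0
1 1 0
0 1 1
0 1 1

After press 7 at (0,0):
0 0 0
0 1 0
1 1 0
0 1 1
0 1 1

After press 8 at (3,1):
0 0 0
0 1 0
1 0 0
1 0 0
0 0 1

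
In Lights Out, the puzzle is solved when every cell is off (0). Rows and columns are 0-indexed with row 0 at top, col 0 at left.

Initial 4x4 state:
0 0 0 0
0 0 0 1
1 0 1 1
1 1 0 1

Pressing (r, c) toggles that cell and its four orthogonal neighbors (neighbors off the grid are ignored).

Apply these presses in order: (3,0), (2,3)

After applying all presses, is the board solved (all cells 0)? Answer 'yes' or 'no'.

After press 1 at (3,0):
0 0 0 0
0 0 0 1
0 0 1 1
0 0 0 1

After press 2 at (2,3):
0 0 0 0
0 0 0 0
0 0 0 0
0 0 0 0

Lights still on: 0

Answer: yes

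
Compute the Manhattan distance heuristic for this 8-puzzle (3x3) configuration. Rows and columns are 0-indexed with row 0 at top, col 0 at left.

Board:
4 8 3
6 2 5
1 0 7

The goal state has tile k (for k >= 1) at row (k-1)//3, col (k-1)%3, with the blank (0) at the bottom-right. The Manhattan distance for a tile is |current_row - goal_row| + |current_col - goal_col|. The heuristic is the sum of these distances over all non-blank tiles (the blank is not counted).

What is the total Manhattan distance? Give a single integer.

Tile 4: (0,0)->(1,0) = 1
Tile 8: (0,1)->(2,1) = 2
Tile 3: (0,2)->(0,2) = 0
Tile 6: (1,0)->(1,2) = 2
Tile 2: (1,1)->(0,1) = 1
Tile 5: (1,2)->(1,1) = 1
Tile 1: (2,0)->(0,0) = 2
Tile 7: (2,2)->(2,0) = 2
Sum: 1 + 2 + 0 + 2 + 1 + 1 + 2 + 2 = 11

Answer: 11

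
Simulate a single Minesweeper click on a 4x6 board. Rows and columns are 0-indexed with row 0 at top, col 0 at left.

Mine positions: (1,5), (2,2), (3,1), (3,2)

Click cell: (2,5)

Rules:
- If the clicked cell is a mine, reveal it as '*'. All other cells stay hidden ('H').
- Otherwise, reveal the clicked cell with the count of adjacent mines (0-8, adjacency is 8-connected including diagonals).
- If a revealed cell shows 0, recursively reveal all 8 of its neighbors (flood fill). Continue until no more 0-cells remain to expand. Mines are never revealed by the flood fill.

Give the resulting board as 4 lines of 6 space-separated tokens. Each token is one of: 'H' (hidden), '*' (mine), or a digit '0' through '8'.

H H H H H H
H H H H H H
H H H H H 1
H H H H H H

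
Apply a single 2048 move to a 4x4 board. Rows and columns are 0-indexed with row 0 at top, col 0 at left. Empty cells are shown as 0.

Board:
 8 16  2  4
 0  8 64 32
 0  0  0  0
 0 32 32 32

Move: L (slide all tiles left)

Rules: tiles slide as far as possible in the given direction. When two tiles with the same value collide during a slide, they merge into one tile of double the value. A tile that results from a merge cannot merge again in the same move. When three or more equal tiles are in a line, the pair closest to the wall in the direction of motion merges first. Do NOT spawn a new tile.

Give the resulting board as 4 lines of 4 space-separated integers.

Answer:  8 16  2  4
 8 64 32  0
 0  0  0  0
64 32  0  0

Derivation:
Slide left:
row 0: [8, 16, 2, 4] -> [8, 16, 2, 4]
row 1: [0, 8, 64, 32] -> [8, 64, 32, 0]
row 2: [0, 0, 0, 0] -> [0, 0, 0, 0]
row 3: [0, 32, 32, 32] -> [64, 32, 0, 0]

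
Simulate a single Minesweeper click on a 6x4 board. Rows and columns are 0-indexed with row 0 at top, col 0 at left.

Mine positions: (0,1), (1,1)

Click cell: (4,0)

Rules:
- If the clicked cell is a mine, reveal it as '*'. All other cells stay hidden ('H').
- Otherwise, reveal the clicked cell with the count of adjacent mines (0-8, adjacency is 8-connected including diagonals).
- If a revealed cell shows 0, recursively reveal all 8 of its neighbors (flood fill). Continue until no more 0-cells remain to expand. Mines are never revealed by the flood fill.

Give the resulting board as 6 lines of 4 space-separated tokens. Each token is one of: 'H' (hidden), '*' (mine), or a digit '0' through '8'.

H H 2 0
H H 2 0
1 1 1 0
0 0 0 0
0 0 0 0
0 0 0 0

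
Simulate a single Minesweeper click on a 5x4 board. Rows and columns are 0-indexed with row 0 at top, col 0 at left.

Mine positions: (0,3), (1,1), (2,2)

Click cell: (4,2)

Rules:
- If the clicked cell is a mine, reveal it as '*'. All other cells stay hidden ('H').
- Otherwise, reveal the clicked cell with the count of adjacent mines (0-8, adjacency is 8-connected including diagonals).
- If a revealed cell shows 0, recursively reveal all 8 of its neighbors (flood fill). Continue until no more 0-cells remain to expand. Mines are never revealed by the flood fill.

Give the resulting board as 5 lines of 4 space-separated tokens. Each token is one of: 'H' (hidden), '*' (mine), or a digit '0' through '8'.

H H H H
H H H H
1 2 H H
0 1 1 1
0 0 0 0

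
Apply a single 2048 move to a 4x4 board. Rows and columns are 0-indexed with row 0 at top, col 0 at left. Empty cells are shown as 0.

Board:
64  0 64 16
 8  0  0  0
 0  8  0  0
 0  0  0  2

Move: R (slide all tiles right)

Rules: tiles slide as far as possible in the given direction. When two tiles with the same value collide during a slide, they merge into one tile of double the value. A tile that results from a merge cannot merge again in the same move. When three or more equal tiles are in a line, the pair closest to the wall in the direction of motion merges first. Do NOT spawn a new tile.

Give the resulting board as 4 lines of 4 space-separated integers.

Slide right:
row 0: [64, 0, 64, 16] -> [0, 0, 128, 16]
row 1: [8, 0, 0, 0] -> [0, 0, 0, 8]
row 2: [0, 8, 0, 0] -> [0, 0, 0, 8]
row 3: [0, 0, 0, 2] -> [0, 0, 0, 2]

Answer:   0   0 128  16
  0   0   0   8
  0   0   0   8
  0   0   0   2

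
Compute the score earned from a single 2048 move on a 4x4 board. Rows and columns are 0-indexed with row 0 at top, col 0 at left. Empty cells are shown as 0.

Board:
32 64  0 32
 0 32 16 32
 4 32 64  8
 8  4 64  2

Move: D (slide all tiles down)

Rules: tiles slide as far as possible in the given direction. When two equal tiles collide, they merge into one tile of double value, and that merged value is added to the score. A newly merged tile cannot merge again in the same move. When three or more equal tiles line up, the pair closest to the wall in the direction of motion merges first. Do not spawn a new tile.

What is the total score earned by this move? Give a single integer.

Slide down:
col 0: [32, 0, 4, 8] -> [0, 32, 4, 8]  score +0 (running 0)
col 1: [64, 32, 32, 4] -> [0, 64, 64, 4]  score +64 (running 64)
col 2: [0, 16, 64, 64] -> [0, 0, 16, 128]  score +128 (running 192)
col 3: [32, 32, 8, 2] -> [0, 64, 8, 2]  score +64 (running 256)
Board after move:
  0   0   0   0
 32  64   0  64
  4  64  16   8
  8   4 128   2

Answer: 256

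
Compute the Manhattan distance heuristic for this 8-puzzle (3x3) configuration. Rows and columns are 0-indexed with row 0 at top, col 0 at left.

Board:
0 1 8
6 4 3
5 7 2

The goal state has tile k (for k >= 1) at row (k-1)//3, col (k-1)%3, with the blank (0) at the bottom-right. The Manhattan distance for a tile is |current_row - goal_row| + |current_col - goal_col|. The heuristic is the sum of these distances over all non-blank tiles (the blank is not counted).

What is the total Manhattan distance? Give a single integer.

Tile 1: (0,1)->(0,0) = 1
Tile 8: (0,2)->(2,1) = 3
Tile 6: (1,0)->(1,2) = 2
Tile 4: (1,1)->(1,0) = 1
Tile 3: (1,2)->(0,2) = 1
Tile 5: (2,0)->(1,1) = 2
Tile 7: (2,1)->(2,0) = 1
Tile 2: (2,2)->(0,1) = 3
Sum: 1 + 3 + 2 + 1 + 1 + 2 + 1 + 3 = 14

Answer: 14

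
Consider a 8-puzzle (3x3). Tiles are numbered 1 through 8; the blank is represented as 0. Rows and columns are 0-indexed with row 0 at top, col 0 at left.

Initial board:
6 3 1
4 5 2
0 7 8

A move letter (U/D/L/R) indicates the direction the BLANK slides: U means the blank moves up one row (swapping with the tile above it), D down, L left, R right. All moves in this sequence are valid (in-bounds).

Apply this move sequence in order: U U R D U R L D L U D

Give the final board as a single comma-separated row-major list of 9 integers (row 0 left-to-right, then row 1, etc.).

After move 1 (U):
6 3 1
0 5 2
4 7 8

After move 2 (U):
0 3 1
6 5 2
4 7 8

After move 3 (R):
3 0 1
6 5 2
4 7 8

After move 4 (D):
3 5 1
6 0 2
4 7 8

After move 5 (U):
3 0 1
6 5 2
4 7 8

After move 6 (R):
3 1 0
6 5 2
4 7 8

After move 7 (L):
3 0 1
6 5 2
4 7 8

After move 8 (D):
3 5 1
6 0 2
4 7 8

After move 9 (L):
3 5 1
0 6 2
4 7 8

After move 10 (U):
0 5 1
3 6 2
4 7 8

After move 11 (D):
3 5 1
0 6 2
4 7 8

Answer: 3, 5, 1, 0, 6, 2, 4, 7, 8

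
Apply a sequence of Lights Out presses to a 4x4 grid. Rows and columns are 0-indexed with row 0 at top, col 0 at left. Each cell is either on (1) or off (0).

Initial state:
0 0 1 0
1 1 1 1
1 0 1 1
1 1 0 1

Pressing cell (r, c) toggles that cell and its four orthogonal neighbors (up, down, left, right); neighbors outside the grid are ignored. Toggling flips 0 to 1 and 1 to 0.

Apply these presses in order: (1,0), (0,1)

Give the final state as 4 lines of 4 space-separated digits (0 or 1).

After press 1 at (1,0):
1 0 1 0
0 0 1 1
0 0 1 1
1 1 0 1

After press 2 at (0,1):
0 1 0 0
0 1 1 1
0 0 1 1
1 1 0 1

Answer: 0 1 0 0
0 1 1 1
0 0 1 1
1 1 0 1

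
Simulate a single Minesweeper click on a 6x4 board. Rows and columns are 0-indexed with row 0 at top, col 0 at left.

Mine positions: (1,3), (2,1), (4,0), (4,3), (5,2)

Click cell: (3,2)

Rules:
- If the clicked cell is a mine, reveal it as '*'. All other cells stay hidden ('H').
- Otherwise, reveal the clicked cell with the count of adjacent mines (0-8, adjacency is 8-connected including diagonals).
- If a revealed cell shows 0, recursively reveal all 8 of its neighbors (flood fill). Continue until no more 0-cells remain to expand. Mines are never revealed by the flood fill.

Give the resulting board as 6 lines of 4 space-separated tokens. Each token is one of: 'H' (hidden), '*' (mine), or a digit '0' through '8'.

H H H H
H H H H
H H H H
H H 2 H
H H H H
H H H H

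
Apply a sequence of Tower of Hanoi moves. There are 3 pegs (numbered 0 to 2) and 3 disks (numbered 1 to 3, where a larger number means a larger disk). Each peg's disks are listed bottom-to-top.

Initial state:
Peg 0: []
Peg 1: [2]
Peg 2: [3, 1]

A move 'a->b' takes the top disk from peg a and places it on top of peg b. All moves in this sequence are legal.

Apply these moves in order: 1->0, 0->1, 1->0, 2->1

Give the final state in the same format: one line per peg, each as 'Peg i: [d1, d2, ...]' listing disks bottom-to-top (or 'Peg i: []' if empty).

After move 1 (1->0):
Peg 0: [2]
Peg 1: []
Peg 2: [3, 1]

After move 2 (0->1):
Peg 0: []
Peg 1: [2]
Peg 2: [3, 1]

After move 3 (1->0):
Peg 0: [2]
Peg 1: []
Peg 2: [3, 1]

After move 4 (2->1):
Peg 0: [2]
Peg 1: [1]
Peg 2: [3]

Answer: Peg 0: [2]
Peg 1: [1]
Peg 2: [3]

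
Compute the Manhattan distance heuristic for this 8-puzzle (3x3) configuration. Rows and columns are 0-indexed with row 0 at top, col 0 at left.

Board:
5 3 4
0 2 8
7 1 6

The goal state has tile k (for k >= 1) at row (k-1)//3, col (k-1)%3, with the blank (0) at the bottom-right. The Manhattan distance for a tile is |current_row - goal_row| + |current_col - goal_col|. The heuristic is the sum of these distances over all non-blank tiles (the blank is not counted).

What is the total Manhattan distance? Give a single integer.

Answer: 13

Derivation:
Tile 5: at (0,0), goal (1,1), distance |0-1|+|0-1| = 2
Tile 3: at (0,1), goal (0,2), distance |0-0|+|1-2| = 1
Tile 4: at (0,2), goal (1,0), distance |0-1|+|2-0| = 3
Tile 2: at (1,1), goal (0,1), distance |1-0|+|1-1| = 1
Tile 8: at (1,2), goal (2,1), distance |1-2|+|2-1| = 2
Tile 7: at (2,0), goal (2,0), distance |2-2|+|0-0| = 0
Tile 1: at (2,1), goal (0,0), distance |2-0|+|1-0| = 3
Tile 6: at (2,2), goal (1,2), distance |2-1|+|2-2| = 1
Sum: 2 + 1 + 3 + 1 + 2 + 0 + 3 + 1 = 13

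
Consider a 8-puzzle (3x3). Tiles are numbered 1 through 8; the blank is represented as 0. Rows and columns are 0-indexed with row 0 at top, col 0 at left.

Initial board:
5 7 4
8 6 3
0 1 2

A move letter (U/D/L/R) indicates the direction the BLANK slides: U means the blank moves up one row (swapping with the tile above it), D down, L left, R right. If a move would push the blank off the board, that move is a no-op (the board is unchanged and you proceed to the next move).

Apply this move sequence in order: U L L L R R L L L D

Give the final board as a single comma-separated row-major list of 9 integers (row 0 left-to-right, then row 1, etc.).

Answer: 5, 7, 4, 8, 6, 3, 0, 1, 2

Derivation:
After move 1 (U):
5 7 4
0 6 3
8 1 2

After move 2 (L):
5 7 4
0 6 3
8 1 2

After move 3 (L):
5 7 4
0 6 3
8 1 2

After move 4 (L):
5 7 4
0 6 3
8 1 2

After move 5 (R):
5 7 4
6 0 3
8 1 2

After move 6 (R):
5 7 4
6 3 0
8 1 2

After move 7 (L):
5 7 4
6 0 3
8 1 2

After move 8 (L):
5 7 4
0 6 3
8 1 2

After move 9 (L):
5 7 4
0 6 3
8 1 2

After move 10 (D):
5 7 4
8 6 3
0 1 2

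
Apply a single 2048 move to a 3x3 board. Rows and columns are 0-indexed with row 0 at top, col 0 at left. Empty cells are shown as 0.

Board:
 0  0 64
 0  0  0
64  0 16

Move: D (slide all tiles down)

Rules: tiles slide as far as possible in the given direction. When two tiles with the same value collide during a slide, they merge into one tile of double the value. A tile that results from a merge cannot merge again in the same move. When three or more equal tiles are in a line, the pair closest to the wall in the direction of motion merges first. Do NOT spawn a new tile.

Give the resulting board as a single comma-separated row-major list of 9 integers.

Slide down:
col 0: [0, 0, 64] -> [0, 0, 64]
col 1: [0, 0, 0] -> [0, 0, 0]
col 2: [64, 0, 16] -> [0, 64, 16]

Answer: 0, 0, 0, 0, 0, 64, 64, 0, 16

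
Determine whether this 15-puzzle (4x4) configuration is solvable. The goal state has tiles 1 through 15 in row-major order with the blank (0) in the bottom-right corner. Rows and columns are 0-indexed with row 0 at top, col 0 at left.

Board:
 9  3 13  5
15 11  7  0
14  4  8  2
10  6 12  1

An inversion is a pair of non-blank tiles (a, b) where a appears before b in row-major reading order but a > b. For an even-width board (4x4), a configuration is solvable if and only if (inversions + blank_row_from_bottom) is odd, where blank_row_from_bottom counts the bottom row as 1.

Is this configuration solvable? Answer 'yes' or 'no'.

Inversions: 61
Blank is in row 1 (0-indexed from top), which is row 3 counting from the bottom (bottom = 1).
61 + 3 = 64, which is even, so the puzzle is not solvable.

Answer: no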